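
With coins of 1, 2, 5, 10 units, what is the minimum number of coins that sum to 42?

5

Greedy: take as many of the largest coin as possible, then repeat with the remainder.
42 = 4×10 + 1×2
Total coins = 4 + 1 = 5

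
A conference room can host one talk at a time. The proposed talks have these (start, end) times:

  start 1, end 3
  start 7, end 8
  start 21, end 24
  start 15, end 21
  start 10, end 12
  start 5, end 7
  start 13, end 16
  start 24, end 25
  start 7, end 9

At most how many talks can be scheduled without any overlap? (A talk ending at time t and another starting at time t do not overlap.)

7

Sort by end time and greedily take each interval whose start is ≥ the last chosen end.
By end time: (1,3), (5,7), (7,8), (7,9), (10,12), (13,16), (15,21), (21,24), (24,25).
Pick (1,3); next start ≥ 3 → (5,7); next start ≥ 7 → (7,8); next start ≥ 8 → (10,12); next start ≥ 12 → (13,16); next start ≥ 16 → (21,24); next start ≥ 24 → (24,25).
Selected 7 talks.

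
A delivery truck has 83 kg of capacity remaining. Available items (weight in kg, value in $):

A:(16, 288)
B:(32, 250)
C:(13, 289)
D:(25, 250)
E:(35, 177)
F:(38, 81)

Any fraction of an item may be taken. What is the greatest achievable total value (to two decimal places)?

Greedy by value/weight ratio, highest first.
Ratios (sorted): C 22.23, A 18.00, D 10.00, B 7.81, E 5.06, F 2.13
take C (13 @ 289); take A (16 @ 288); take D (25 @ 250); take 29/32 of B → 226.56. Capacity used 83/83.
Total value = 1053.56

1053.56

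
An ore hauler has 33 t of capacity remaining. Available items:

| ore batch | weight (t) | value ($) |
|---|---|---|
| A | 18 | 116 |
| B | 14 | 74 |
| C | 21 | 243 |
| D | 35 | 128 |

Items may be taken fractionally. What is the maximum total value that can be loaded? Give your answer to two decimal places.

320.33

Order: C (243/21=11.57) > A (116/18=6.44) > B (74/14=5.29) > D (128/35=3.66)
Fill: take C (21 @ 243) → take 12/18 of A → 77.33; 33/33 used.
Total value = 320.33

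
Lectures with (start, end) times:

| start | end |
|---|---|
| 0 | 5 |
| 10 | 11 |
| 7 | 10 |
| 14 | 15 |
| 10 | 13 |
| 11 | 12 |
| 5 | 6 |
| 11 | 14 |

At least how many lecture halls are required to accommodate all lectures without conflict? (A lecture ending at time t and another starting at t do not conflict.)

starts: [0, 5, 7, 10, 10, 11, 11, 14]
ends:   [5, 6, 10, 11, 12, 13, 14, 15]
s0→1 e5→0 s5→1 e6→0 s7→1 e10→0 s10→1 s10→2 e11→1 s11→2 s11→3  — peak 3.

3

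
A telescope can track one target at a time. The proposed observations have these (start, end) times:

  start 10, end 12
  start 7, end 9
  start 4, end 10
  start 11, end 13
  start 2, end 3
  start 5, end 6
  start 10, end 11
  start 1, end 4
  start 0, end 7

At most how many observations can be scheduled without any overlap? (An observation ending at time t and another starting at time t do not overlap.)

Greedy by earliest finish: after sorting by end time, pick each interval compatible with the last pick.
Sorted by end: (2,3)  (1,4)  (5,6)  (0,7)  (7,9)  (4,10)  (10,11)  (10,12)  (11,13)
take (2,3); take (5,6); take (7,9); take (10,11); take (11,13).
Selected 5 observations.

5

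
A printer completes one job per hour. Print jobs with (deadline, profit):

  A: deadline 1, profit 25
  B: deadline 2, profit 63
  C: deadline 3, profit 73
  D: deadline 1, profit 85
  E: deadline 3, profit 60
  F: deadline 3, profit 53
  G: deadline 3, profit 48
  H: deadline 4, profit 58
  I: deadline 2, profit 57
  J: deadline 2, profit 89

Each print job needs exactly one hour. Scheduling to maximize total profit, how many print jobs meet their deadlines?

4

Take jobs in profit order; each goes to the latest open slot no later than its deadline.
Profit order: J=89 D=85 C=73 B=63 E=60 H=58 I=57 F=53 G=48 A=25
Assign: J→slot 2, D→slot 1, C→slot 3, B skipped, E skipped, H→slot 4, I skipped, F skipped, G skipped, A skipped.
Slots: [1:D] [2:J] [3:C] [4:H]
4 of 10 scheduled.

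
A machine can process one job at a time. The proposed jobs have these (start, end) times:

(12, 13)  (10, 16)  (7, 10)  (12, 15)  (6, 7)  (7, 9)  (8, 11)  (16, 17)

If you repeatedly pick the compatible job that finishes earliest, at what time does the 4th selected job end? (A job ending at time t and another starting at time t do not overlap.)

Sorted by end: (6,7)  (7,9)  (7,10)  (8,11)  (12,13)  (12,15)  (10,16)  (16,17)
take (6,7); take (7,9); skip (7,10); take (12,13); take (16,17).
Selected: (6,7) (7,9) (12,13) (16,17)

17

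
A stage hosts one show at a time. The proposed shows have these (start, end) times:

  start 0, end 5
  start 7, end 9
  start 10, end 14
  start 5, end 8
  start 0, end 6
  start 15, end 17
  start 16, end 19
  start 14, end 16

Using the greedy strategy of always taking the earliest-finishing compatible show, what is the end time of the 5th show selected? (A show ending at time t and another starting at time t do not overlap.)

By end time: (0,5), (0,6), (5,8), (7,9), (10,14), (14,16), (15,17), (16,19).
Pick (0,5); next start ≥ 5 → (5,8); next start ≥ 8 → (10,14); next start ≥ 14 → (14,16); next start ≥ 16 → (16,19).
Selected: (0,5) (5,8) (10,14) (14,16) (16,19)

19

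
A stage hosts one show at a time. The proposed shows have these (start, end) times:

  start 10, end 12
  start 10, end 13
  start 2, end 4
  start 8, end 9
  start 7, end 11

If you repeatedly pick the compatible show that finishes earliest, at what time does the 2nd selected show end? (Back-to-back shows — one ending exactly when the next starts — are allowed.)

9

Sort by end time and greedily take each interval whose start is ≥ the last chosen end.
By end time: (2,4), (8,9), (7,11), (10,12), (10,13).
Pick (2,4); next start ≥ 4 → (8,9); next start ≥ 9 → (10,12).
Selected: (2,4) (8,9) (10,12)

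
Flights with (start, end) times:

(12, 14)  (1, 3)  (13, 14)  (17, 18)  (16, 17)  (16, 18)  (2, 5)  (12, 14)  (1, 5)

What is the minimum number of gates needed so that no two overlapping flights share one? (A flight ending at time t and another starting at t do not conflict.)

3

Count concurrent intervals with a sweep; the peak is the room count.
Events (time:±→running): 1:+→1 1:+→2 2:+→3 … peak 3.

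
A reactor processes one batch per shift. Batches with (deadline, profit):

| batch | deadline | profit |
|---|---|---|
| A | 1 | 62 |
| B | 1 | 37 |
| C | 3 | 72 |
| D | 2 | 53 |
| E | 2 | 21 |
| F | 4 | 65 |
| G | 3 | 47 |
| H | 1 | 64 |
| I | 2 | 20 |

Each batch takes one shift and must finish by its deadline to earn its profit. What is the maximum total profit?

254

Take jobs in profit order; each goes to the latest open slot no later than its deadline.
By profit: C(d3,72), F(d4,65), H(d1,64), A(d1,62), D(d2,53), G(d3,47), B(d1,37), E(d2,21), I(d2,20)
C→slot 3; F→slot 4; H→slot 1; A skipped; D→slot 2; G skipped; B skipped; E skipped; I skipped.
Profit = 64 + 53 + 72 + 65 = 254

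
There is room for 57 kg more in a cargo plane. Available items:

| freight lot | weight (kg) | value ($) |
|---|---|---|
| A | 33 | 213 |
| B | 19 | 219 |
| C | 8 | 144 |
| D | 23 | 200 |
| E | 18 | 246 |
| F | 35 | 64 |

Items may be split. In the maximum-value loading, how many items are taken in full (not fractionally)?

Sort by value per unit weight and fill in that order.
Order: C (144/8=18.00) > E (246/18=13.67) > B (219/19=11.53) > D (200/23=8.70) > A (213/33=6.45) > F (64/35=1.83)
Fill: take C (8 @ 144) → take E (18 @ 246) → take B (19 @ 219) → take 12/23 of D → 104.35; 57/57 used.
3 item(s) taken whole; one partial (take 12/23 of D).

3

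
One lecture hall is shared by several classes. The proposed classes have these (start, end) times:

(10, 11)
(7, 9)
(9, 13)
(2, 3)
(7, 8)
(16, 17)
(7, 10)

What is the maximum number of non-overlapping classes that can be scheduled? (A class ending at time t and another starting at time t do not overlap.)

4

Sort by end time and greedily take each interval whose start is ≥ the last chosen end.
Sorted by end: (2,3)  (7,8)  (7,9)  (7,10)  (10,11)  (9,13)  (16,17)
take (2,3); take (7,8); take (10,11); skip (9,13); take (16,17).
Selected 4 classes.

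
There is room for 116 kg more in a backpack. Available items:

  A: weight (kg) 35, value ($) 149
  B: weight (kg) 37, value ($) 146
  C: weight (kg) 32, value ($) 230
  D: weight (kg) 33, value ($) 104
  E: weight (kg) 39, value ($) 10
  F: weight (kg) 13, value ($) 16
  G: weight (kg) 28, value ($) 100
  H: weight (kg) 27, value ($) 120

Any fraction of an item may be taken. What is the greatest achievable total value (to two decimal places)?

Sort by value per unit weight and fill in that order.
Order: C (230/32=7.19) > H (120/27=4.44) > A (149/35=4.26) > B (146/37=3.95) > G (100/28=3.57) > D (104/33=3.15) > F (16/13=1.23) > E (10/39=0.26)
Fill: take C (32 @ 230) → take H (27 @ 120) → take A (35 @ 149) → take 22/37 of B → 86.81; 116/116 used.
Total value = 585.81

585.81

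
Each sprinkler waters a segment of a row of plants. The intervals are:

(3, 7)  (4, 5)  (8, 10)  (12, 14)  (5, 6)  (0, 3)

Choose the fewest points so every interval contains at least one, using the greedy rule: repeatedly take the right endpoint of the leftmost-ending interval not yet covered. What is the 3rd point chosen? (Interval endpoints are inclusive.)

Sort by right endpoint; whenever an interval is uncovered, place a point at its right end.
Sorted: [0,3] [4,5] [5,6] [3,7] [8,10] [12,14]
{[0,3]} hit by 3; {[4,5],[5,6],[3,7]} hit by 5; {[8,10]} hit by 10; {[12,14]} hit by 14.
Points: 3, 5, 10, 14 (4 total).

10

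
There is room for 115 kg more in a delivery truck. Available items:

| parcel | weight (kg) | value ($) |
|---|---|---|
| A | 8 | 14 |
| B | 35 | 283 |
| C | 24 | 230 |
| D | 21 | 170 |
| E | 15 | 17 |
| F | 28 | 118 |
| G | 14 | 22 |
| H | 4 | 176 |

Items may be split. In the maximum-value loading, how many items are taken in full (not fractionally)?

5

Greedy by value/weight ratio, highest first.
Order: H (176/4=44.00) > C (230/24=9.58) > D (170/21=8.10) > B (283/35=8.09) > F (118/28=4.21) > A (14/8=1.75) > G (22/14=1.57) > E (17/15=1.13)
Fill: take H (4 @ 176) → take C (24 @ 230) → take D (21 @ 170) → take B (35 @ 283) → take F (28 @ 118) → take 3/8 of A → 5.25; 115/115 used.
5 item(s) taken whole; one partial (take 3/8 of A).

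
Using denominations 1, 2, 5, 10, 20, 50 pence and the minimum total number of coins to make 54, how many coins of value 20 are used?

0

54 − 1×50→4 − 2×2→0
Count of 20: 0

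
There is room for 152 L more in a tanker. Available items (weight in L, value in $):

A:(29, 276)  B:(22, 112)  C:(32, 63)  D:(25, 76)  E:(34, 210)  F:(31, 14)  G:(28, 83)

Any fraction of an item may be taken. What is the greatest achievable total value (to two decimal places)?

Ratios (sorted): A 9.52, E 6.18, B 5.09, D 3.04, G 2.96, C 1.97, F 0.45
take A (29 @ 276); take E (34 @ 210); take B (22 @ 112); take D (25 @ 76); take G (28 @ 83); take 14/32 of C → 27.56. Capacity used 152/152.
Total value = 784.56

784.56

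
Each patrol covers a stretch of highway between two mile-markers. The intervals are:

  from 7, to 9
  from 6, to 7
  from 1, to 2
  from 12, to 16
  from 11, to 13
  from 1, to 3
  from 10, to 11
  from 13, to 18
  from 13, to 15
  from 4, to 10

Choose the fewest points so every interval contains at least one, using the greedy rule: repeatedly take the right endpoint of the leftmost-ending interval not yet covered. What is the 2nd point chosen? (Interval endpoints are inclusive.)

Sort by right endpoint; whenever an interval is uncovered, place a point at its right end.
Sorted: [1,2] [1,3] [6,7] [7,9] [4,10] [10,11] [11,13] [13,15] [12,16] [13,18]
{[1,2],[1,3]} hit by 2; {[6,7],[7,9],[4,10]} hit by 7; {[10,11],[11,13]} hit by 11; {[13,15],[12,16],[13,18]} hit by 15.
Points: 2, 7, 11, 15 (4 total).

7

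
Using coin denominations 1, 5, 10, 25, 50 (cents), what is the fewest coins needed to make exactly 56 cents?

3

56 = 1×50 + 1×5 + 1×1
Total coins = 1 + 1 + 1 = 3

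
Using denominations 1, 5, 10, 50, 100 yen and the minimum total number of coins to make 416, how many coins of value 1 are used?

1

416 − 4×100→16 − 1×10→6 − 1×5→1 − 1×1→0
Count of 1: 1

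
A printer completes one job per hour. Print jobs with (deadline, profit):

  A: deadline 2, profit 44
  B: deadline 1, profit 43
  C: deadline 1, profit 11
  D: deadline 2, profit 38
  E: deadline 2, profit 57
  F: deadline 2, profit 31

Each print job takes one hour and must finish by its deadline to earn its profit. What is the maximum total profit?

Take jobs in profit order; each goes to the latest open slot no later than its deadline.
By profit: E(d2,57), A(d2,44), B(d1,43), D(d2,38), F(d2,31), C(d1,11)
E→slot 2; A→slot 1; B skipped; D skipped; F skipped; C skipped.
Profit = 44 + 57 = 101

101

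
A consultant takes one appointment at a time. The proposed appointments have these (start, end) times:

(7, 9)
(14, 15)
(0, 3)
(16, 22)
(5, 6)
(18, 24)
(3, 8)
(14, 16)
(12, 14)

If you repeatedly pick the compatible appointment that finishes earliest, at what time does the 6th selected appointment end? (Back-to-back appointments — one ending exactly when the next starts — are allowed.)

Order by finish time; keep every interval that doesn't clash with the previous kept one.
Sorted by end: (0,3)  (5,6)  (3,8)  (7,9)  (12,14)  (14,15)  (14,16)  (16,22)  (18,24)
take (0,3); take (5,6); skip (3,8); take (7,9); take (12,14); take (14,15); take (16,22).
Selected: (0,3) (5,6) (7,9) (12,14) (14,15) (16,22)

22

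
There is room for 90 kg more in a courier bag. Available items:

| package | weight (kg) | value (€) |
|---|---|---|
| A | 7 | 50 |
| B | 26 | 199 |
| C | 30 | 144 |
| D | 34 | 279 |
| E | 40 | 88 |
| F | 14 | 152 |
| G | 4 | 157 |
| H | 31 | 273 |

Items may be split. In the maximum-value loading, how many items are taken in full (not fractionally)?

4

Ratios (sorted): G 39.25, F 10.86, H 8.81, D 8.21, B 7.65, A 7.14, C 4.80, E 2.20
take G (4 @ 157); take F (14 @ 152); take H (31 @ 273); take D (34 @ 279); take 7/26 of B → 53.58. Capacity used 90/90.
4 item(s) taken whole; one partial (take 7/26 of B).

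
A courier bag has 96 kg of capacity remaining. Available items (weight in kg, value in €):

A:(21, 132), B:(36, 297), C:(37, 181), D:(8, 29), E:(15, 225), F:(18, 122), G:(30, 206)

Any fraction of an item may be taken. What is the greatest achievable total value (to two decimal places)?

Greedy by value/weight ratio, highest first.
Ratios (sorted): E 15.00, B 8.25, G 6.87, F 6.78, A 6.29, C 4.89, D 3.62
take E (15 @ 225); take B (36 @ 297); take G (30 @ 206); take 15/18 of F → 101.67. Capacity used 96/96.
Total value = 829.67

829.67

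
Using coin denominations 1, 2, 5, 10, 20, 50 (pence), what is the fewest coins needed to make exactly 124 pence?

124 = 2×50 + 1×20 + 2×2
Total coins = 2 + 1 + 2 = 5

5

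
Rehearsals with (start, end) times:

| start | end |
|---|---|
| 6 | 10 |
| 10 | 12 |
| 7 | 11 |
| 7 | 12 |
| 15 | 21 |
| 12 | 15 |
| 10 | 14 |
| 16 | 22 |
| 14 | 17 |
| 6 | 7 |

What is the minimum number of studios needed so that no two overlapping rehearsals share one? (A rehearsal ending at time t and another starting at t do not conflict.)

4

Count concurrent intervals with a sweep; the peak is the room count.
Events (time:±→running): 6:+→1 6:+→2 7:-→1 7:+→2 7:+→3 10:-→2 10:+→3 10:+→4 … peak 4.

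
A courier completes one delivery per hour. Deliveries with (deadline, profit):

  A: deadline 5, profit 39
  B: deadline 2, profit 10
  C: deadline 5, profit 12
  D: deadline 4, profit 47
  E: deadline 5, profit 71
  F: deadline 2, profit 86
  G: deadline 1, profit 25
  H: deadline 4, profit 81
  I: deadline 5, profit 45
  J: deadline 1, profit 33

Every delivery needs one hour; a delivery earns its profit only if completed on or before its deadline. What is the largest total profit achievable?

330

Profit order: F=86 H=81 E=71 D=47 I=45 A=39 J=33 G=25 C=12 B=10
Assign: F→slot 2, H→slot 4, E→slot 5, D→slot 3, I→slot 1, A skipped, J skipped, G skipped, C skipped, B skipped.
Slots: [1:I] [2:F] [3:D] [4:H] [5:E]
Profit = 45 + 86 + 47 + 81 + 71 = 330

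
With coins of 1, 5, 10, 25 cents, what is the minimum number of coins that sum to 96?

96 = 3×25 + 2×10 + 1×1
Total coins = 3 + 2 + 1 = 6

6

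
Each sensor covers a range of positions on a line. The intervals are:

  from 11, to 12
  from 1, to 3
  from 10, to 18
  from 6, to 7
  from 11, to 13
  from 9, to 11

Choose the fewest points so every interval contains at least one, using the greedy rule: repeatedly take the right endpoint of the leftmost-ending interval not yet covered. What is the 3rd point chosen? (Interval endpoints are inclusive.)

11

Process intervals by earliest right end; each time one isn't hit yet, stab at its right endpoint.
Sorted: [1,3] [6,7] [9,11] [11,12] [11,13] [10,18]
{[1,3]} hit by 3; {[6,7]} hit by 7; {[9,11],[11,12],[11,13],[10,18]} hit by 11.
Points: 3, 7, 11 (3 total).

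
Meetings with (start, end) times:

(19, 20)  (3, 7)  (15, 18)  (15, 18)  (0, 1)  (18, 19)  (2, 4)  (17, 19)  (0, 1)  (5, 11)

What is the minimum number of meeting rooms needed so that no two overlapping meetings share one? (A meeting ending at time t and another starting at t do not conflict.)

3

Events (time:±→running): 0:+→1 0:+→2 1:-→1 1:-→0 2:+→1 3:+→2 4:-→1 5:+→2 7:-→1 11:-→0 15:+→1 15:+→2 17:+→3 … peak 3.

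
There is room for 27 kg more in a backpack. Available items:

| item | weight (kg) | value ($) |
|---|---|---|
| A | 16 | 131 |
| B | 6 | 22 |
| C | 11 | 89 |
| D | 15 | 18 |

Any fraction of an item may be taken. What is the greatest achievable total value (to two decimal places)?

Ratios (sorted): A 8.19, C 8.09, B 3.67, D 1.20
take A (16 @ 131); take C (11 @ 89). Capacity used 27/27.
Total value = 220.00

220.00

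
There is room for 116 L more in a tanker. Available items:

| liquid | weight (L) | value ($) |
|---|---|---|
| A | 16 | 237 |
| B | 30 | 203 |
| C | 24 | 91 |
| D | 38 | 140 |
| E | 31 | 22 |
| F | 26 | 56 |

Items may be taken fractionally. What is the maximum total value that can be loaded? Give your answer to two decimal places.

688.23

Ratios (sorted): A 14.81, B 6.77, C 3.79, D 3.68, F 2.15, E 0.71
take A (16 @ 237); take B (30 @ 203); take C (24 @ 91); take D (38 @ 140); take 8/26 of F → 17.23. Capacity used 116/116.
Total value = 688.23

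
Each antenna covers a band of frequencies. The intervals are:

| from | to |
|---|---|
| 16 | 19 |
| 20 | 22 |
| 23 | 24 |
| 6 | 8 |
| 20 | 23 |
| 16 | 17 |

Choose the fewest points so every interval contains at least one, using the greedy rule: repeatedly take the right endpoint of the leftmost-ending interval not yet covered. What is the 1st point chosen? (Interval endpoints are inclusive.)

Sorted: [6,8] [16,17] [16,19] [20,22] [20,23] [23,24]
{[6,8]} hit by 8; {[16,17],[16,19]} hit by 17; {[20,22],[20,23]} hit by 22; {[23,24]} hit by 24.
Points: 8, 17, 22, 24 (4 total).

8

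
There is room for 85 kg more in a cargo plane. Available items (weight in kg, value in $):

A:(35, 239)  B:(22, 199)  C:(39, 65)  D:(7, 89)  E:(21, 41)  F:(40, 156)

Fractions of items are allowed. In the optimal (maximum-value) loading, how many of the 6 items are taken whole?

Greedy by value/weight ratio, highest first.
Order: D (89/7=12.71) > B (199/22=9.05) > A (239/35=6.83) > F (156/40=3.90) > E (41/21=1.95) > C (65/39=1.67)
Fill: take D (7 @ 89) → take B (22 @ 199) → take A (35 @ 239) → take 21/40 of F → 81.90; 85/85 used.
3 item(s) taken whole; one partial (take 21/40 of F).

3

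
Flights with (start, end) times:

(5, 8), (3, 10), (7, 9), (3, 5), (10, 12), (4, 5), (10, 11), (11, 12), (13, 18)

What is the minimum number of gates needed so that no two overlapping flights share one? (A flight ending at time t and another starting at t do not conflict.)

Events (time:±→running): 3:+→1 3:+→2 4:+→3 … peak 3.

3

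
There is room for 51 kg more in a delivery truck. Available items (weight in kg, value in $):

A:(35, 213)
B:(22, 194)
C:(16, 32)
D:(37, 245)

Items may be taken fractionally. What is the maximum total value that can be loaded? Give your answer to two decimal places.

386.03

Greedy by value/weight ratio, highest first.
Ratios (sorted): B 8.82, D 6.62, A 6.09, C 2.00
take B (22 @ 194); take 29/37 of D → 192.03. Capacity used 51/51.
Total value = 386.03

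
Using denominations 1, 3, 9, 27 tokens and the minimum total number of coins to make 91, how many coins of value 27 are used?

3

Greedy: take as many of the largest coin as possible, then repeat with the remainder.
91 − 3×27→10 − 1×9→1 − 1×1→0
Count of 27: 3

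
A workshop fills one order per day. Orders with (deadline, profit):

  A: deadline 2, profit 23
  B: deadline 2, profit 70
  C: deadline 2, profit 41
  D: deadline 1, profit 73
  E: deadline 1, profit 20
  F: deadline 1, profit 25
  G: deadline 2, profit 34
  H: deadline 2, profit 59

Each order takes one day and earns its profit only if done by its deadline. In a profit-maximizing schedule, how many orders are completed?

Sort by profit descending; place each in the latest free slot ≤ its deadline.
By profit: D(d1,73), B(d2,70), H(d2,59), C(d2,41), G(d2,34), F(d1,25), A(d2,23), E(d1,20)
D→slot 1; B→slot 2; H skipped; C skipped; G skipped; F skipped; A skipped; E skipped.
2 of 8 scheduled.

2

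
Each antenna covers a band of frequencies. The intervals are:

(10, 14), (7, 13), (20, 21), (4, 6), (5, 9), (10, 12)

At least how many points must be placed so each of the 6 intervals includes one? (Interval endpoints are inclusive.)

3

By right end: [4,6]  [5,9]  [10,12]  [7,13]  [10,14]  [20,21]
[4,6] uncovered → point at 6; [10,12] uncovered → point at 12; [20,21] uncovered → point at 21.
Points: 6, 12, 21 (3 total).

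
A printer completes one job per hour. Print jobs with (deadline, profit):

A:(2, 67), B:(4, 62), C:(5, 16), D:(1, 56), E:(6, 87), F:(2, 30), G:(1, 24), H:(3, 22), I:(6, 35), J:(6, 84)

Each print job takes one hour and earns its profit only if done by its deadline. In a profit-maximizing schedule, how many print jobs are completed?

Sort by profit descending; place each in the latest free slot ≤ its deadline.
Profit order: E=87 J=84 A=67 B=62 D=56 I=35 F=30 G=24 H=22 C=16
Assign: E→slot 6, J→slot 5, A→slot 2, B→slot 4, D→slot 1, I→slot 3, F skipped, G skipped, H skipped, C skipped.
Slots: [1:D] [2:A] [3:I] [4:B] [5:J] [6:E]
6 of 10 scheduled.

6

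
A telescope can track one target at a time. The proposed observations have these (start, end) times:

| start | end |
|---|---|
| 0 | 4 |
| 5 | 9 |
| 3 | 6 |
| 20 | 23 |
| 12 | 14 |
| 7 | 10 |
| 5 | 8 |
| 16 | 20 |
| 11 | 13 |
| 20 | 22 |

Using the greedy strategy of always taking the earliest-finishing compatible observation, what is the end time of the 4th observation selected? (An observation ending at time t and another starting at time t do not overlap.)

20

By end time: (0,4), (3,6), (5,8), (5,9), (7,10), (11,13), (12,14), (16,20), (20,22), (20,23).
Pick (0,4); next start ≥ 4 → (5,8); next start ≥ 8 → (11,13); next start ≥ 13 → (16,20); next start ≥ 20 → (20,22).
Selected: (0,4) (5,8) (11,13) (16,20) (20,22)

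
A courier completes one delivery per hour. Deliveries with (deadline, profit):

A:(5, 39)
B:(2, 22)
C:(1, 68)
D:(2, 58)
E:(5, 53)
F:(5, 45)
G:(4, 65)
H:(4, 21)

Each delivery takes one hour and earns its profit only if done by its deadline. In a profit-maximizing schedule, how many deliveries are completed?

5

Sort by profit descending; place each in the latest free slot ≤ its deadline.
By profit: C(d1,68), G(d4,65), D(d2,58), E(d5,53), F(d5,45), A(d5,39), B(d2,22), H(d4,21)
C→slot 1; G→slot 4; D→slot 2; E→slot 5; F→slot 3; A skipped; B skipped; H skipped.
5 of 8 scheduled.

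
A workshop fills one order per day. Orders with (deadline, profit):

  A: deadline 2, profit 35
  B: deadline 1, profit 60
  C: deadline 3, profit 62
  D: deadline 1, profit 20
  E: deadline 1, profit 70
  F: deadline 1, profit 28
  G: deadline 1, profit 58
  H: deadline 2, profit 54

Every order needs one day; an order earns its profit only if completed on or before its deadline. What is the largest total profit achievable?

186

Take jobs in profit order; each goes to the latest open slot no later than its deadline.
By profit: E(d1,70), C(d3,62), B(d1,60), G(d1,58), H(d2,54), A(d2,35), F(d1,28), D(d1,20)
E→slot 1; C→slot 3; B skipped; G skipped; H→slot 2; A skipped; F skipped; D skipped.
Profit = 70 + 54 + 62 = 186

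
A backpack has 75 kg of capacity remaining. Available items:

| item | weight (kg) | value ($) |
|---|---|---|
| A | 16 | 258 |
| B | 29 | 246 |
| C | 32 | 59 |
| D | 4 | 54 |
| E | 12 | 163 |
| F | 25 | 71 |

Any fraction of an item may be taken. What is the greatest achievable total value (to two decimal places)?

760.76

Greedy by value/weight ratio, highest first.
Order: A (258/16=16.12) > E (163/12=13.58) > D (54/4=13.50) > B (246/29=8.48) > F (71/25=2.84) > C (59/32=1.84)
Fill: take A (16 @ 258) → take E (12 @ 163) → take D (4 @ 54) → take B (29 @ 246) → take 14/25 of F → 39.76; 75/75 used.
Total value = 760.76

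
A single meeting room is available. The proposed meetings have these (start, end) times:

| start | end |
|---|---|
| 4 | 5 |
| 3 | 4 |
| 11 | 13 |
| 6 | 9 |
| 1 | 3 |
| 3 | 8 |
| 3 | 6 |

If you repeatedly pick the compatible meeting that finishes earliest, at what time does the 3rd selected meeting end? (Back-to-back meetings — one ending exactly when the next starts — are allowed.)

Sort by end time and greedily take each interval whose start is ≥ the last chosen end.
Sorted by end: (1,3)  (3,4)  (4,5)  (3,6)  (3,8)  (6,9)  (11,13)
take (1,3); take (3,4); take (4,5); take (6,9); take (11,13).
Selected: (1,3) (3,4) (4,5) (6,9) (11,13)

5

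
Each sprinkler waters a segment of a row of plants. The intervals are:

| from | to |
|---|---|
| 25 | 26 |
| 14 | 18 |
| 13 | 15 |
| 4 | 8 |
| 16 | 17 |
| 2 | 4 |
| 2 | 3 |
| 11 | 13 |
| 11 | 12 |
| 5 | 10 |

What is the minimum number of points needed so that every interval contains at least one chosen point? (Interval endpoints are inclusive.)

By right end: [2,3]  [2,4]  [4,8]  [5,10]  [11,12]  [11,13]  [13,15]  [16,17]  [14,18]  [25,26]
[2,3] uncovered → point at 3; [4,8] uncovered → point at 8; [11,12] uncovered → point at 12; [13,15] uncovered → point at 15; [16,17] uncovered → point at 17; [25,26] uncovered → point at 26.
Points: 3, 8, 12, 15, 17, 26 (6 total).

6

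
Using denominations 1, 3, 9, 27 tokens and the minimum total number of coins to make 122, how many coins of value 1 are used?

122 = 4×27 + 1×9 + 1×3 + 2×1
Count of 1: 2

2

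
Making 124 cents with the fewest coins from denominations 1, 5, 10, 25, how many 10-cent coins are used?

2

Greedy: take as many of the largest coin as possible, then repeat with the remainder.
124 − 4×25→24 − 2×10→4 − 4×1→0
Count of 10: 2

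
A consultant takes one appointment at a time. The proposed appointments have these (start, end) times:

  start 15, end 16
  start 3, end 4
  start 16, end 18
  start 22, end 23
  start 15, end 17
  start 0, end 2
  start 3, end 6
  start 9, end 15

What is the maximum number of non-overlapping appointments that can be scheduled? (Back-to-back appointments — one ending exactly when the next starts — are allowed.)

Sort by end time and greedily take each interval whose start is ≥ the last chosen end.
Sorted by end: (0,2)  (3,4)  (3,6)  (9,15)  (15,16)  (15,17)  (16,18)  (22,23)
take (0,2); take (3,4); skip (3,6); take (9,15); take (15,16); take (16,18); take (22,23).
Selected 6 appointments.

6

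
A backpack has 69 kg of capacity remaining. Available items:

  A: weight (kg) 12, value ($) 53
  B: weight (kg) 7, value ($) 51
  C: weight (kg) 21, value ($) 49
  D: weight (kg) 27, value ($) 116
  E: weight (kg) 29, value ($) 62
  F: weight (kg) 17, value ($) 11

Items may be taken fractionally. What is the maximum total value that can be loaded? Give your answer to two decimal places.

273.28

Order: B (51/7=7.29) > A (53/12=4.42) > D (116/27=4.30) > C (49/21=2.33) > E (62/29=2.14) > F (11/17=0.65)
Fill: take B (7 @ 51) → take A (12 @ 53) → take D (27 @ 116) → take C (21 @ 49) → take 2/29 of E → 4.28; 69/69 used.
Total value = 273.28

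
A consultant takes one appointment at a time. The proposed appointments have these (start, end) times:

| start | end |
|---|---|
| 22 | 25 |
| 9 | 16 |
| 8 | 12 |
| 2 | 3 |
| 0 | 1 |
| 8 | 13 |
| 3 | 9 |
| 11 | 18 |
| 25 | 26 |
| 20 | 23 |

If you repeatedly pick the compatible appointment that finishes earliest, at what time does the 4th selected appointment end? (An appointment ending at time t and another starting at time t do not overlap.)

By end time: (0,1), (2,3), (3,9), (8,12), (8,13), (9,16), (11,18), (20,23), (22,25), (25,26).
Pick (0,1); next start ≥ 1 → (2,3); next start ≥ 3 → (3,9); next start ≥ 9 → (9,16); next start ≥ 16 → (20,23); next start ≥ 23 → (25,26).
Selected: (0,1) (2,3) (3,9) (9,16) (20,23) (25,26)

16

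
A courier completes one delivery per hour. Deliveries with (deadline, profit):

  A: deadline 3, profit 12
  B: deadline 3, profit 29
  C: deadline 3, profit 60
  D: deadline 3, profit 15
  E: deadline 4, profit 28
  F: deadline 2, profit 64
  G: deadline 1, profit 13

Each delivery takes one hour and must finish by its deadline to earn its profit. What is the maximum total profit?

Sort by profit descending; place each in the latest free slot ≤ its deadline.
By profit: F(d2,64), C(d3,60), B(d3,29), E(d4,28), D(d3,15), G(d1,13), A(d3,12)
F→slot 2; C→slot 3; B→slot 1; E→slot 4; D skipped; G skipped; A skipped.
Profit = 29 + 64 + 60 + 28 = 181

181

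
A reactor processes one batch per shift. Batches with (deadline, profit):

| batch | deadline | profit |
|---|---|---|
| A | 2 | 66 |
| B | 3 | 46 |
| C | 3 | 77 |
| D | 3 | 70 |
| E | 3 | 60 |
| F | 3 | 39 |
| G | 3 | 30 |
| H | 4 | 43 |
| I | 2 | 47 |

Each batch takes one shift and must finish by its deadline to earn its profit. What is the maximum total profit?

Sort by profit descending; place each in the latest free slot ≤ its deadline.
By profit: C(d3,77), D(d3,70), A(d2,66), E(d3,60), I(d2,47), B(d3,46), H(d4,43), F(d3,39), G(d3,30)
C→slot 3; D→slot 2; A→slot 1; E skipped; I skipped; B skipped; H→slot 4; F skipped; G skipped.
Profit = 66 + 70 + 77 + 43 = 256

256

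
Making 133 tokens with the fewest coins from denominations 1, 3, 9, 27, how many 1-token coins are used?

1

Use the largest denomination that fits, subtract, and repeat.
133 − 4×27→25 − 2×9→7 − 2×3→1 − 1×1→0
Count of 1: 1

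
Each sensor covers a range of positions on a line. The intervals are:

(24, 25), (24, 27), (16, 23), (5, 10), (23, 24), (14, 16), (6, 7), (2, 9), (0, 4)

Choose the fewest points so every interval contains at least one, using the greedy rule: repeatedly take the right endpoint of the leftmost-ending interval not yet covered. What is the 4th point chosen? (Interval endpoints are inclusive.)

By right end: [0,4]  [6,7]  [2,9]  [5,10]  [14,16]  [16,23]  [23,24]  [24,25]  [24,27]
[0,4] uncovered → point at 4; [6,7] uncovered → point at 7; [14,16] uncovered → point at 16; [23,24] uncovered → point at 24.
Points: 4, 7, 16, 24 (4 total).

24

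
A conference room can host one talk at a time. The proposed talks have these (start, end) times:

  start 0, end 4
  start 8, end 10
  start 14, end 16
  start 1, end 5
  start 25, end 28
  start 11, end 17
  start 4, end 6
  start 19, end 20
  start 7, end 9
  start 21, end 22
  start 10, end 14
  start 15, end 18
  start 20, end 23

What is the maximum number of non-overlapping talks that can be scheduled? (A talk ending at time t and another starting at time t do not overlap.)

Greedy by earliest finish: after sorting by end time, pick each interval compatible with the last pick.
By end time: (0,4), (1,5), (4,6), (7,9), (8,10), (10,14), (14,16), (11,17), (15,18), (19,20), (21,22), (20,23), (25,28).
Pick (0,4); next start ≥ 4 → (4,6); next start ≥ 6 → (7,9); next start ≥ 9 → (10,14); next start ≥ 14 → (14,16); next start ≥ 16 → (19,20); next start ≥ 20 → (21,22); next start ≥ 22 → (25,28).
Selected 8 talks.

8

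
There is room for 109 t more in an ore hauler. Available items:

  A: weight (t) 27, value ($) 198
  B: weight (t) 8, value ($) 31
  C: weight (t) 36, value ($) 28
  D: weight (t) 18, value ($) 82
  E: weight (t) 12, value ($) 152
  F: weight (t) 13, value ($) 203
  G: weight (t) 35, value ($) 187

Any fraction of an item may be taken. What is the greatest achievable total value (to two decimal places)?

837.50

Order: F (203/13=15.62) > E (152/12=12.67) > A (198/27=7.33) > G (187/35=5.34) > D (82/18=4.56) > B (31/8=3.88) > C (28/36=0.78)
Fill: take F (13 @ 203) → take E (12 @ 152) → take A (27 @ 198) → take G (35 @ 187) → take D (18 @ 82) → take 4/8 of B → 15.50; 109/109 used.
Total value = 837.50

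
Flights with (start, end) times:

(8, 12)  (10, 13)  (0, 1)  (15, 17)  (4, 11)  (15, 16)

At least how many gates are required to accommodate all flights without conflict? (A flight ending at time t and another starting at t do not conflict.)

3

Events (time:±→running): 0:+→1 1:-→0 4:+→1 8:+→2 10:+→3 … peak 3.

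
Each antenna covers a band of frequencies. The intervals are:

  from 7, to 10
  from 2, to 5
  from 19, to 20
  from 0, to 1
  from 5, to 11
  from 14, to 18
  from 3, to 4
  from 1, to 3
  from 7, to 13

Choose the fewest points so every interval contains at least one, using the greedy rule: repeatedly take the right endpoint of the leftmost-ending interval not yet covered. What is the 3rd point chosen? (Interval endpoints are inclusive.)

10

Sort by right endpoint; whenever an interval is uncovered, place a point at its right end.
Sorted: [0,1] [1,3] [3,4] [2,5] [7,10] [5,11] [7,13] [14,18] [19,20]
{[0,1],[1,3]} hit by 1; {[3,4],[2,5]} hit by 4; {[7,10],[5,11],[7,13]} hit by 10; {[14,18]} hit by 18; {[19,20]} hit by 20.
Points: 1, 4, 10, 18, 20 (5 total).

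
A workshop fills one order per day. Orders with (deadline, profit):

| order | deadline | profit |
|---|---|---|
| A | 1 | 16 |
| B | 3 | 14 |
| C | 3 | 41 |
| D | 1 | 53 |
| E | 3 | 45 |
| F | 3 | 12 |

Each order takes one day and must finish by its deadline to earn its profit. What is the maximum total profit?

Take jobs in profit order; each goes to the latest open slot no later than its deadline.
By profit: D(d1,53), E(d3,45), C(d3,41), A(d1,16), B(d3,14), F(d3,12)
D→slot 1; E→slot 3; C→slot 2; A skipped; B skipped; F skipped.
Profit = 53 + 41 + 45 = 139

139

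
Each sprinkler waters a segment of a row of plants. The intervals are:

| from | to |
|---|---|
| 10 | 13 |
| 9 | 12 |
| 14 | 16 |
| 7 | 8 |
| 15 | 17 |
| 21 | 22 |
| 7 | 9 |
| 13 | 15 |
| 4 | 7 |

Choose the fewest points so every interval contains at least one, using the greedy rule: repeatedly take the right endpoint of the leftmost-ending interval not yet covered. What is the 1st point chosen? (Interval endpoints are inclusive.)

Sorted: [4,7] [7,8] [7,9] [9,12] [10,13] [13,15] [14,16] [15,17] [21,22]
{[4,7],[7,8],[7,9]} hit by 7; {[9,12],[10,13]} hit by 12; {[13,15],[14,16],[15,17]} hit by 15; {[21,22]} hit by 22.
Points: 7, 12, 15, 22 (4 total).

7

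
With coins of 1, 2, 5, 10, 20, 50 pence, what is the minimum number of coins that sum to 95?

95 − 1×50→45 − 2×20→5 − 1×5→0
Total coins = 1 + 2 + 1 = 4

4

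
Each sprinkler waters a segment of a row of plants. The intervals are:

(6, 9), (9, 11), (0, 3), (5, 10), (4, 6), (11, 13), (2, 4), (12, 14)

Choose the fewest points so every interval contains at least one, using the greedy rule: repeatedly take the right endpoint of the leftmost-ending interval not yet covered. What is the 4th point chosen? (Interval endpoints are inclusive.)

Sort by right endpoint; whenever an interval is uncovered, place a point at its right end.
By right end: [0,3]  [2,4]  [4,6]  [6,9]  [5,10]  [9,11]  [11,13]  [12,14]
[0,3] uncovered → point at 3; [4,6] uncovered → point at 6; [9,11] uncovered → point at 11; [12,14] uncovered → point at 14.
Points: 3, 6, 11, 14 (4 total).

14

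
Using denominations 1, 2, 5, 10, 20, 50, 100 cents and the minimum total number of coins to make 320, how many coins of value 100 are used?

3

320 = 3×100 + 1×20
Count of 100: 3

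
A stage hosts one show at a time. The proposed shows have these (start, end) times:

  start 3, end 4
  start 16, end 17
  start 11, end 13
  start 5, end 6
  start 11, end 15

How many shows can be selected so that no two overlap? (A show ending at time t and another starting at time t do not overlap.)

By end time: (3,4), (5,6), (11,13), (11,15), (16,17).
Pick (3,4); next start ≥ 4 → (5,6); next start ≥ 6 → (11,13); next start ≥ 13 → (16,17).
Selected 4 shows.

4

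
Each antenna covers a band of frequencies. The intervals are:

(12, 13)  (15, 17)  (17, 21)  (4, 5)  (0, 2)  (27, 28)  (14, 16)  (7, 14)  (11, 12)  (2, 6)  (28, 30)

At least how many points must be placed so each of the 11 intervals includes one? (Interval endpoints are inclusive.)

6

Sort by right endpoint; whenever an interval is uncovered, place a point at its right end.
Sorted: [0,2] [4,5] [2,6] [11,12] [12,13] [7,14] [14,16] [15,17] [17,21] [27,28] [28,30]
{[0,2]} hit by 2; {[4,5],[2,6]} hit by 5; {[11,12],[12,13],[7,14]} hit by 12; {[14,16],[15,17]} hit by 16; {[17,21]} hit by 21; {[27,28],[28,30]} hit by 28.
Points: 2, 5, 12, 16, 21, 28 (6 total).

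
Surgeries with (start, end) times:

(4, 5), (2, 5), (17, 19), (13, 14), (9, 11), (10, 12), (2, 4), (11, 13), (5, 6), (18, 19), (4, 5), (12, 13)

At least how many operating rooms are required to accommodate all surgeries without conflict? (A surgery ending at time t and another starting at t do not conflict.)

Events (time:±→running): 2:+→1 2:+→2 4:-→1 4:+→2 4:+→3 … peak 3.

3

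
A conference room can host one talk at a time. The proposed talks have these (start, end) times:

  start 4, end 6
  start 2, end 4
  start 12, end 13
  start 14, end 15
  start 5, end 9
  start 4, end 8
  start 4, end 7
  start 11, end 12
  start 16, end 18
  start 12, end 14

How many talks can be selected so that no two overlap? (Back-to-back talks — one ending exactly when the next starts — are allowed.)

6

Sort by end time and greedily take each interval whose start is ≥ the last chosen end.
Sorted by end: (2,4)  (4,6)  (4,7)  (4,8)  (5,9)  (11,12)  (12,13)  (12,14)  (14,15)  (16,18)
take (2,4); take (4,6); skip (4,8); skip (5,9); take (11,12); take (12,13); take (14,15); take (16,18).
Selected 6 talks.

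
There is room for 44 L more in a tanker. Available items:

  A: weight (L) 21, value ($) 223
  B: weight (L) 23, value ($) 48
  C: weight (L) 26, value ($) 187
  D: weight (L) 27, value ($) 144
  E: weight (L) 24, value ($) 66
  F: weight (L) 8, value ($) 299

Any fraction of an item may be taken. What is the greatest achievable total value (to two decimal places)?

Greedy by value/weight ratio, highest first.
Order: F (299/8=37.38) > A (223/21=10.62) > C (187/26=7.19) > D (144/27=5.33) > E (66/24=2.75) > B (48/23=2.09)
Fill: take F (8 @ 299) → take A (21 @ 223) → take 15/26 of C → 107.88; 44/44 used.
Total value = 629.88

629.88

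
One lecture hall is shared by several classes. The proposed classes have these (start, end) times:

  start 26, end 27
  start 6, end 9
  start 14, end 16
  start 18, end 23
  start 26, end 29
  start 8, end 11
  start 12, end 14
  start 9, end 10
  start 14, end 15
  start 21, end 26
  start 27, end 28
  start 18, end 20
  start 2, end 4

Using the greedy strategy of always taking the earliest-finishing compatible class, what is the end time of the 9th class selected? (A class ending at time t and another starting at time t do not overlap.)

28

By end time: (2,4), (6,9), (9,10), (8,11), (12,14), (14,15), (14,16), (18,20), (18,23), (21,26), (26,27), (27,28), (26,29).
Pick (2,4); next start ≥ 4 → (6,9); next start ≥ 9 → (9,10); next start ≥ 10 → (12,14); next start ≥ 14 → (14,15); next start ≥ 15 → (18,20); next start ≥ 20 → (21,26); next start ≥ 26 → (26,27); next start ≥ 27 → (27,28).
Selected: (2,4) (6,9) (9,10) (12,14) (14,15) (18,20) (21,26) (26,27) (27,28)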